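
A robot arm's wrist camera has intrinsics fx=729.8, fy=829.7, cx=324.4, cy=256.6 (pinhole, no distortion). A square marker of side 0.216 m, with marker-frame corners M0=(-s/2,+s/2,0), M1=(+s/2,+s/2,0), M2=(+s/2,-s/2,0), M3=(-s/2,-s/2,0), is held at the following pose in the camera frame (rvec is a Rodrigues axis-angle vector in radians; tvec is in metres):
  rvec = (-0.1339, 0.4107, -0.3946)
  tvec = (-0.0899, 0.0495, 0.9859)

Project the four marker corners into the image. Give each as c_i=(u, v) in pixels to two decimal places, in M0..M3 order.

Intrinsics K: fx=729.8, fy=829.7, cx=324.4, cy=256.6
Marker side s = 0.216 m; corners in marker frame (Z=0):
  M0 = (-0.1080, +0.1080, 0)
  M1 = (+0.1080, +0.1080, 0)
  M2 = (+0.1080, -0.1080, 0)
  M3 = (-0.1080, -0.1080, 0)
rvec = (-0.1339, 0.4107, -0.3946), |rvec| = θ = 0.58508 rad = 33.522°
Rodrigues: sinθ=0.55226, 1−cosθ=0.16633; R = I + sinθ·[k]× + (1−cosθ)·[k]×²:
    [+0.84238 +0.34575 +0.41334]
    [-0.39919 +0.91563 +0.04764]
    [-0.36199 -0.20514 +0.90933]
t = (-0.0899, 0.0495, 0.9859) m
M0: Pc = R·M0+t = (-0.14354, +0.19150, +1.00284); u = 729.8·(-0.14354)/1.00284 + 324.4 = 219.9438, v = 829.7·(+0.19150)/1.00284 + 256.6 = 415.0379
M1: Pc = R·M1+t = (+0.03842, +0.10528, +0.92465); u = 729.8·(+0.03842)/0.92465 + 324.4 = 354.7223, v = 829.7·(+0.10528)/0.92465 + 256.6 = 351.0649
M2: Pc = R·M2+t = (-0.03626, -0.09250, +0.96896); u = 729.8·(-0.03626)/0.96896 + 324.4 = 297.0871, v = 829.7·(-0.09250)/0.96896 + 256.6 = 177.3937
M3: Pc = R·M3+t = (-0.21822, -0.00628, +1.04715); u = 729.8·(-0.21822)/1.04715 + 324.4 = 172.3152, v = 829.7·(-0.00628)/1.04715 + 256.6 = 251.6277

c0=(219.94, 415.04) c1=(354.72, 351.06) c2=(297.09, 177.39) c3=(172.32, 251.63)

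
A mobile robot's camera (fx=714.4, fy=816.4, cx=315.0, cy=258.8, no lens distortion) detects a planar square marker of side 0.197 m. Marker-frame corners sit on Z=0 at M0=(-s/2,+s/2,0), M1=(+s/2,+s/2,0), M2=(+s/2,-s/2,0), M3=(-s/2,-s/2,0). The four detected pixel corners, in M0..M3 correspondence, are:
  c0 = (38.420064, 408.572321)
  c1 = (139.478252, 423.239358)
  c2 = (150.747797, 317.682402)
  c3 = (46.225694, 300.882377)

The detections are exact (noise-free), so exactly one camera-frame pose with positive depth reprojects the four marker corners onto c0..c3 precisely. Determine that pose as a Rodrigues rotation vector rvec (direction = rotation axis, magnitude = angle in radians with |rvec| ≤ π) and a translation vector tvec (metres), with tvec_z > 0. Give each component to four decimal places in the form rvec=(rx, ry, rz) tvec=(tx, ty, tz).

rvec=(0.2589, -0.0852, 0.1629) tvec=(-0.4303, 0.1785, 1.3910)

Intrinsics K: fx=714.4, fy=816.4, cx=315.0, cy=258.8
Marker side s = 0.197 m; corners in marker frame (Z=0):
  M0 = (-0.0985, +0.0985, 0)
  M1 = (+0.0985, +0.0985, 0)
  M2 = (+0.0985, -0.0985, 0)
  M3 = (-0.0985, -0.0985, 0)
Detected image corners:
  c0 = (38.420064, 408.572321) px
  c1 = (139.478252, 423.239358) px
  c2 = (150.747797, 317.682402) px
  c3 = (46.225694, 300.882377) px
Planar DLT: solve 8×8 A·h = b for H (H[2,2]=1):
  H  [+528.67782 -31.79333 +94.01539]
  H  [+107.06495 +605.75370 +363.58739]
  H  [+0.07527 +0.17804 +1.00000]
B = K⁻¹H; ‖b₁‖=0.718886, ‖b₂‖=0.718886; λ = 2/(‖b₁‖+‖b₂‖) = 1.391040, sign → tz>0 ⇒ λ=+1.391040
r₁ = λ·B[:,0] = (+0.98324,+0.14923,+0.10471); r₂ = λ·B[:,1] = (-0.17111,+0.95362,+0.24767)
r₃ = r₁×r₂ = (-0.06289,-0.26143,+0.96317); SVD([r₁ r₂ r₃]) → R = UVᵀ:
  R  [+0.98324 -0.17111 -0.06289]
  R  [+0.14923 +0.95362 -0.26143]
  R  [+0.10471 +0.24767 +0.96317]
t = (-0.43029, +0.17854, +1.39104) m
tr R = 2.900028; θ = arccos((tr R − 1)/2) = 0.317516 rad = 18.192°
axis k = ((R−Rᵀ)₃₂, (R−Rᵀ)₁₃, (R−Rᵀ)₂₁) / (2 sinθ) = (+0.815326, -0.268418, +0.513026)
rvec = θ·k = (+0.258879, -0.085227, +0.162894)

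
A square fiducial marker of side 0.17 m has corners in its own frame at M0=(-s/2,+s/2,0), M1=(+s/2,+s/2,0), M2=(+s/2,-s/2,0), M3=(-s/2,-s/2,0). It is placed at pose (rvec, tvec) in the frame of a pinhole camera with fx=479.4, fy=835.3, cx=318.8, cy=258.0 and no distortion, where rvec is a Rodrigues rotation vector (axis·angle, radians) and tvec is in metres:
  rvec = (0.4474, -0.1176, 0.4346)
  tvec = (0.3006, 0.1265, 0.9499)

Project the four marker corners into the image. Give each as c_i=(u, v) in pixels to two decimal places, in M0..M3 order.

c0=(411.73, 399.09) c1=(481.98, 448.21) c2=(531.31, 338.36) c3=(457.75, 281.35)

Intrinsics K: fx=479.4, fy=835.3, cx=318.8, cy=258.0
Marker side s = 0.17 m; corners in marker frame (Z=0):
  M0 = (-0.0850, +0.0850, 0)
  M1 = (+0.0850, +0.0850, 0)
  M2 = (+0.0850, -0.0850, 0)
  M3 = (-0.0850, -0.0850, 0)
rvec = (0.4474, -0.1176, 0.4346), |rvec| = θ = 0.63472 rad = 36.367°
Rodrigues: sinθ=0.59295, 1−cosθ=0.19476; R = I + sinθ·[k]× + (1−cosθ)·[k]×²:
    [+0.90200 -0.43144 -0.01586]
    [+0.38057 +0.81192 -0.44267]
    [+0.20386 +0.39325 +0.89655]
t = (0.3006, 0.1265, 0.9499) m
M0: Pc = R·M0+t = (+0.18726, +0.16317, +0.96600); u = 479.4·(+0.18726)/0.96600 + 318.8 = 411.7311, v = 835.3·(+0.16317)/0.96600 + 258.0 = 399.0893
M1: Pc = R·M1+t = (+0.34060, +0.22786, +1.00065); u = 479.4·(+0.34060)/1.00065 + 318.8 = 481.9760, v = 835.3·(+0.22786)/1.00065 + 258.0 = 448.2081
M2: Pc = R·M2+t = (+0.41394, +0.08983, +0.93380); u = 479.4·(+0.41394)/0.93380 + 318.8 = 531.3119, v = 835.3·(+0.08983)/0.93380 + 258.0 = 338.3585
M3: Pc = R·M3+t = (+0.26060, +0.02514, +0.89915); u = 479.4·(+0.26060)/0.89915 + 318.8 = 457.7458, v = 835.3·(+0.02514)/0.89915 + 258.0 = 281.3536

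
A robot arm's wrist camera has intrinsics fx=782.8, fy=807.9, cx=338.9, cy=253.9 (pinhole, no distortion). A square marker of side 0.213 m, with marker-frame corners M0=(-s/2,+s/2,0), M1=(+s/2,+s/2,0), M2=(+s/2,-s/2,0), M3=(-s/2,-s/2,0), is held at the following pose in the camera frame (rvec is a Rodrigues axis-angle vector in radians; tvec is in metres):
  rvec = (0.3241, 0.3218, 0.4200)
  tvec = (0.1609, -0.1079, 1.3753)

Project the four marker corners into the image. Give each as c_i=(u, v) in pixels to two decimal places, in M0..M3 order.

Intrinsics K: fx=782.8, fy=807.9, cx=338.9, cy=253.9
Marker side s = 0.213 m; corners in marker frame (Z=0):
  M0 = (-0.1065, +0.1065, 0)
  M1 = (+0.1065, +0.1065, 0)
  M2 = (+0.1065, -0.1065, 0)
  M3 = (-0.1065, -0.1065, 0)
rvec = (0.3241, 0.3218, 0.4200), |rvec| = θ = 0.62048 rad = 35.551°
Rodrigues: sinθ=0.58143, 1−cosθ=0.18640; R = I + sinθ·[k]× + (1−cosθ)·[k]×²:
    [+0.86446 -0.34307 +0.36745]
    [+0.44406 +0.86374 -0.23826]
    [-0.23564 +0.36914 +0.89901]
t = (0.1609, -0.1079, 1.3753) m
M0: Pc = R·M0+t = (+0.03230, -0.06320, +1.43971); u = 782.8·(+0.03230)/1.43971 + 338.9 = 356.4615, v = 807.9·(-0.06320)/1.43971 + 253.9 = 218.4325
M1: Pc = R·M1+t = (+0.21643, +0.03138, +1.38952); u = 782.8·(+0.21643)/1.38952 + 338.9 = 460.8270, v = 807.9·(+0.03138)/1.38952 + 253.9 = 272.1453
M2: Pc = R·M2+t = (+0.28950, -0.15260, +1.31089); u = 782.8·(+0.28950)/1.31089 + 338.9 = 511.7760, v = 807.9·(-0.15260)/1.31089 + 253.9 = 159.8556
M3: Pc = R·M3+t = (+0.10537, -0.24718, +1.36108); u = 782.8·(+0.10537)/1.36108 + 338.9 = 399.5028, v = 807.9·(-0.24718)/1.36108 + 253.9 = 107.1807

c0=(356.46, 218.43) c1=(460.83, 272.15) c2=(511.78, 159.86) c3=(399.50, 107.18)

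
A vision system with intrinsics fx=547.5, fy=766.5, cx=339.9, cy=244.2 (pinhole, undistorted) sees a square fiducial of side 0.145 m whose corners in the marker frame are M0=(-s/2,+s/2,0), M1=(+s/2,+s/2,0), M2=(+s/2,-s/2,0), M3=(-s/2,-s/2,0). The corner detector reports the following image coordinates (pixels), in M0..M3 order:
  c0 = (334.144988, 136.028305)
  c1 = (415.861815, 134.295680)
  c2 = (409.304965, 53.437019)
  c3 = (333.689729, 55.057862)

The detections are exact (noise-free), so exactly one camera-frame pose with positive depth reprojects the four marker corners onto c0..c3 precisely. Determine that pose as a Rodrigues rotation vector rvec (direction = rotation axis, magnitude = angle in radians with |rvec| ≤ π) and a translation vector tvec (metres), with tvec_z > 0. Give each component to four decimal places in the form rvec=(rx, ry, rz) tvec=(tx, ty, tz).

rvec=(-0.5711, 0.0058, -0.0141) tvec=(0.0614, -0.1992, 1.0107)

Intrinsics K: fx=547.5, fy=766.5, cx=339.9, cy=244.2
Marker side s = 0.145 m; corners in marker frame (Z=0):
  M0 = (-0.0725, +0.0725, 0)
  M1 = (+0.0725, +0.0725, 0)
  M2 = (+0.0725, -0.0725, 0)
  M3 = (-0.0725, -0.0725, 0)
Detected image corners:
  c0 = (334.144988, 136.028305) px
  c1 = (415.861815, 134.295680) px
  c2 = (409.304965, 53.437019) px
  c3 = (333.689729, 55.057862) px
Planar DLT: solve 8×8 A·h = b for H (H[2,2]=1):
  H  [+541.12778 -175.45544 +373.17796]
  H  [-11.69608 +507.37867 +93.13602]
  H  [-0.00156 -0.53485 +1.00000]
B = K⁻¹H; ‖b₁‖=0.989439, ‖b₂‖=0.989438; λ = 2/(‖b₁‖+‖b₂‖) = 1.010674, sign → tz>0 ⇒ λ=+1.010674
r₁ = λ·B[:,0] = (+0.99989,-0.01492,-0.00157); r₂ = λ·B[:,1] = (+0.01170,+0.84122,-0.54056)
r₃ = r₁×r₂ = (+0.00939,+0.54048,+0.84130); SVD([r₁ r₂ r₃]) → R = UVᵀ:
  R  [+0.99989 +0.01170 +0.00939]
  R  [-0.01492 +0.84122 +0.54048]
  R  [-0.00157 -0.54056 +0.84130]
t = (+0.06143, -0.19919, +1.01067) m
tr R = 2.682417; θ = arccos((tr R − 1)/2) = 0.571282 rad = 32.732°
axis k = ((R−Rᵀ)₃₂, (R−Rᵀ)₁₃, (R−Rᵀ)₂₁) / (2 sinθ) = (-0.999646, +0.010136, -0.024620)
rvec = θ·k = (-0.571079, +0.005790, -0.014065)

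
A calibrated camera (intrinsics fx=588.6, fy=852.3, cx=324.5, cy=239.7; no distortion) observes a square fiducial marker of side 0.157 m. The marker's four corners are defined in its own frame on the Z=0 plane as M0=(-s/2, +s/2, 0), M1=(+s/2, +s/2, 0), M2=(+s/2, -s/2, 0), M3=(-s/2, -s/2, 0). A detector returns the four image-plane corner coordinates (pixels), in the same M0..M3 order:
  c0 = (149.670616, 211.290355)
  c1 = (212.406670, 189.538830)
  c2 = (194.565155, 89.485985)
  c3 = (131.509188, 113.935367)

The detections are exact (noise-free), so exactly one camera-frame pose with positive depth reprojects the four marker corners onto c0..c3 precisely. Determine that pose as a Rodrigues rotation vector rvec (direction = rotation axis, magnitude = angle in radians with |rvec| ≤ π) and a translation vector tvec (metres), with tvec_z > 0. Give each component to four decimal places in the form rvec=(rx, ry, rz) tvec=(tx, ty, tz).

Intrinsics K: fx=588.6, fy=852.3, cx=324.5, cy=239.7
Marker side s = 0.157 m; corners in marker frame (Z=0):
  M0 = (-0.0785, +0.0785, 0)
  M1 = (+0.0785, +0.0785, 0)
  M2 = (+0.0785, -0.0785, 0)
  M3 = (-0.0785, -0.0785, 0)
Detected image corners:
  c0 = (149.670616, 211.290355) px
  c1 = (212.406670, 189.538830) px
  c2 = (194.565155, 89.485985) px
  c3 = (131.509188, 113.935367) px
Planar DLT: solve 8×8 A·h = b for H (H[2,2]=1):
  H  [+373.75734 +127.92928 +171.70710]
  H  [-170.65932 +640.22344 +151.50268]
  H  [-0.15606 +0.07706 +1.00000]
B = K⁻¹H; ‖b₁‖=0.754110, ‖b₂‖=0.754110; λ = 2/(‖b₁‖+‖b₂‖) = 1.326066, sign → tz>0 ⇒ λ=+1.326066
r₁ = λ·B[:,0] = (+0.95613,-0.20732,-0.20694); r₂ = λ·B[:,1] = (+0.23188,+0.96736,+0.10219)
r₃ = r₁×r₂ = (+0.17900,-0.14569,+0.97300); SVD([r₁ r₂ r₃]) → R = UVᵀ:
  R  [+0.95613 +0.23188 +0.17900]
  R  [-0.20732 +0.96736 -0.14569]
  R  [-0.20694 +0.10219 +0.97300]
t = (-0.34423, -0.13722, +1.32607) m
tr R = 2.896498; θ = arccos((tr R − 1)/2) = 0.323122 rad = 18.514°
axis k = ((R−Rᵀ)₃₂, (R−Rᵀ)₁₃, (R−Rᵀ)₂₁) / (2 sinθ) = (+0.390333, +0.607738, -0.691589)
rvec = θ·k = (+0.126125, +0.196373, -0.223467)

rvec=(0.1261, 0.1964, -0.2235) tvec=(-0.3442, -0.1372, 1.3261)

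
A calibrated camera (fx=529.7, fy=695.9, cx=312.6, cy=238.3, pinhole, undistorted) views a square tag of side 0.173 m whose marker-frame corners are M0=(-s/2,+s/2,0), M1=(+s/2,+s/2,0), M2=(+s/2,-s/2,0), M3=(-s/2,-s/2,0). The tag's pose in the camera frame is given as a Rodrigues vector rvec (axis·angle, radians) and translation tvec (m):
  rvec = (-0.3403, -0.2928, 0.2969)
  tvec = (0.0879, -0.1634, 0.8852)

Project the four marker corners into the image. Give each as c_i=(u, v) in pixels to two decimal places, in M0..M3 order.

c0=(305.28, 142.99) c1=(401.64, 193.01) c2=(418.52, 80.35) c3=(329.72, 28.88)

Intrinsics K: fx=529.7, fy=695.9, cx=312.6, cy=238.3
Marker side s = 0.173 m; corners in marker frame (Z=0):
  M0 = (-0.0865, +0.0865, 0)
  M1 = (+0.0865, +0.0865, 0)
  M2 = (+0.0865, -0.0865, 0)
  M3 = (-0.0865, -0.0865, 0)
rvec = (-0.3403, -0.2928, 0.2969), |rvec| = θ = 0.53822 rad = 30.838°
Rodrigues: sinθ=0.51261, 1−cosθ=0.14138; R = I + sinθ·[k]× + (1−cosθ)·[k]×²:
    [+0.91514 -0.23414 -0.32818]
    [+0.33140 +0.90046 +0.28168]
    [+0.22956 -0.36653 +0.90164]
t = (0.0879, -0.1634, 0.8852) m
M0: Pc = R·M0+t = (-0.01151, -0.11418, +0.83364); u = 529.7·(-0.01151)/0.83364 + 312.6 = 305.2847, v = 695.9·(-0.11418)/0.83364 + 238.3 = 142.9886
M1: Pc = R·M1+t = (+0.14681, -0.05684, +0.87335); u = 529.7·(+0.14681)/0.87335 + 312.6 = 401.6400, v = 695.9·(-0.05684)/0.87335 + 238.3 = 193.0058
M2: Pc = R·M2+t = (+0.18731, -0.21262, +0.93676); u = 529.7·(+0.18731)/0.93676 + 312.6 = 418.5176, v = 695.9·(-0.21262)/0.93676 + 238.3 = 80.3464
M3: Pc = R·M3+t = (+0.02899, -0.26996, +0.89705); u = 529.7·(+0.02899)/0.89705 + 312.6 = 329.7207, v = 695.9·(-0.26996)/0.89705 + 238.3 = 28.8772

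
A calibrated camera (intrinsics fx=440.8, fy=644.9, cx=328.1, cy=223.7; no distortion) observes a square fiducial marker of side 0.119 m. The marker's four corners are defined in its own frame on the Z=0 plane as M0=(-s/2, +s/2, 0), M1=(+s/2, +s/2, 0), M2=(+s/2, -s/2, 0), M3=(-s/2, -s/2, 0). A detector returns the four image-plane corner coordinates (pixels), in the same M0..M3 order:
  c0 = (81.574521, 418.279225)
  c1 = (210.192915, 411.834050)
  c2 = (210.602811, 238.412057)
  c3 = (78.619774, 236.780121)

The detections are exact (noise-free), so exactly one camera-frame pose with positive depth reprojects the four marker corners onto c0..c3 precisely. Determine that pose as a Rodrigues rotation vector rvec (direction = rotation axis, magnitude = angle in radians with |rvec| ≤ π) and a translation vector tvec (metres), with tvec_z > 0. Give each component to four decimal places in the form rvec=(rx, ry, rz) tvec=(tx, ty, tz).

Intrinsics K: fx=440.8, fy=644.9, cx=328.1, cy=223.7
Marker side s = 0.119 m; corners in marker frame (Z=0):
  M0 = (-0.0595, +0.0595, 0)
  M1 = (+0.0595, +0.0595, 0)
  M2 = (+0.0595, -0.0595, 0)
  M3 = (-0.0595, -0.0595, 0)
Detected image corners:
  c0 = (81.574521, 418.279225) px
  c1 = (210.192915, 411.834050) px
  c2 = (210.602811, 238.412057) px
  c3 = (78.619774, 236.780121) px
Planar DLT: solve 8×8 A·h = b for H (H[2,2]=1):
  H  [+1150.75873 +41.33955 +146.74944]
  H  [+105.10226 +1560.06935 +327.42451]
  H  [+0.38537 +0.21323 +1.00000]
B = K⁻¹H; ‖b₁‖=2.355692, ‖b₂‖=2.355692; λ = 2/(‖b₁‖+‖b₂‖) = 0.424504, sign → tz>0 ⇒ λ=+0.424504
r₁ = λ·B[:,0] = (+0.98645,+0.01244,+0.16359); r₂ = λ·B[:,1] = (-0.02756,+0.99551,+0.09052)
r₃ = r₁×r₂ = (-0.16173,-0.09380,+0.98237); SVD([r₁ r₂ r₃]) → R = UVᵀ:
  R  [+0.98645 -0.02756 -0.16173]
  R  [+0.01244 +0.99551 -0.09380]
  R  [+0.16359 +0.09052 +0.98237]
t = (-0.17465, +0.06828, +0.42450) m
tr R = 2.964330; θ = arccos((tr R − 1)/2) = 0.189147 rad = 10.837°
axis k = ((R−Rᵀ)₃₂, (R−Rᵀ)₁₃, (R−Rᵀ)₂₁) / (2 sinθ) = (+0.490148, -0.865124, +0.106372)
rvec = θ·k = (+0.092710, -0.163635, +0.020120)

rvec=(0.0927, -0.1636, 0.0201) tvec=(-0.1746, 0.0683, 0.4245)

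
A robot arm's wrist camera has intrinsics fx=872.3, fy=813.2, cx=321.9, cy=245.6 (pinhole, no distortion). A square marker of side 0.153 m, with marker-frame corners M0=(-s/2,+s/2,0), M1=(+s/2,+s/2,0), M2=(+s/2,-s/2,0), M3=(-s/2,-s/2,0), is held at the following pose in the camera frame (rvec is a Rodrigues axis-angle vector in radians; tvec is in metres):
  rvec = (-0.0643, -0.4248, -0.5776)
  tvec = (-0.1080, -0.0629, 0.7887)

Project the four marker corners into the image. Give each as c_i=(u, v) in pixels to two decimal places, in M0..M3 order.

Intrinsics K: fx=872.3, fy=813.2, cx=321.9, cy=245.6
Marker side s = 0.153 m; corners in marker frame (Z=0):
  M0 = (-0.0765, +0.0765, 0)
  M1 = (+0.0765, +0.0765, 0)
  M2 = (+0.0765, -0.0765, 0)
  M3 = (-0.0765, -0.0765, 0)
rvec = (-0.0643, -0.4248, -0.5776), |rvec| = θ = 0.71987 rad = 41.245°
Rodrigues: sinθ=0.65929, 1−cosθ=0.24811; R = I + sinθ·[k]× + (1−cosθ)·[k]×²:
    [+0.75387 +0.54207 -0.37127]
    [-0.51591 +0.83829 +0.17636]
    [+0.40683 +0.05859 +0.91162]
t = (-0.1080, -0.0629, 0.7887) m
M0: Pc = R·M0+t = (-0.12420, +0.04070, +0.76206); u = 872.3·(-0.12420)/0.76206 + 321.9 = 179.7296, v = 813.2·(+0.04070)/0.76206 + 245.6 = 289.0276
M1: Pc = R·M1+t = (-0.00886, -0.03824, +0.82430); u = 872.3·(-0.00886)/0.82430 + 321.9 = 312.5235, v = 813.2·(-0.03824)/0.82430 + 245.6 = 207.8770
M2: Pc = R·M2+t = (-0.09180, -0.16650, +0.81534); u = 872.3·(-0.09180)/0.81534 + 321.9 = 223.6901, v = 813.2·(-0.16650)/0.81534 + 245.6 = 79.5407
M3: Pc = R·M3+t = (-0.20714, -0.08756, +0.75310); u = 872.3·(-0.20714)/0.75310 + 321.9 = 81.9734, v = 813.2·(-0.08756)/0.75310 + 245.6 = 151.0498

c0=(179.73, 289.03) c1=(312.52, 207.88) c2=(223.69, 79.54) c3=(81.97, 151.05)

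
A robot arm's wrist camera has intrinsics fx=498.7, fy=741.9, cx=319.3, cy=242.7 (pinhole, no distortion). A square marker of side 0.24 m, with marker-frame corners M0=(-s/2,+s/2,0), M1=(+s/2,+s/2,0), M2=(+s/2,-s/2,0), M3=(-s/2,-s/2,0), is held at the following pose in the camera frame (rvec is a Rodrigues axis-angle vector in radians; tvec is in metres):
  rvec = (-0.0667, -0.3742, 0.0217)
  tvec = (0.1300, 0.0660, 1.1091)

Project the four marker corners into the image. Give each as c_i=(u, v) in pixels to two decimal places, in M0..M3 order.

Intrinsics K: fx=498.7, fy=741.9, cx=319.3, cy=242.7
Marker side s = 0.24 m; corners in marker frame (Z=0):
  M0 = (-0.1200, +0.1200, 0)
  M1 = (+0.1200, +0.1200, 0)
  M2 = (+0.1200, -0.1200, 0)
  M3 = (-0.1200, -0.1200, 0)
rvec = (-0.0667, -0.3742, 0.0217), |rvec| = θ = 0.38072 rad = 21.813°
Rodrigues: sinθ=0.37159, 1−cosθ=0.07160; R = I + sinθ·[k]× + (1−cosθ)·[k]×²:
    [+0.93060 -0.00885 -0.36594]
    [+0.03351 +0.99757 +0.06109]
    [+0.36451 -0.06911 +0.92863]
t = (0.1300, 0.0660, 1.1091) m
M0: Pc = R·M0+t = (+0.01727, +0.18169, +1.05707); u = 498.7·(+0.01727)/1.05707 + 319.3 = 327.4459, v = 741.9·(+0.18169)/1.05707 + 242.7 = 370.2170
M1: Pc = R·M1+t = (+0.24061, +0.18973, +1.14455); u = 498.7·(+0.24061)/1.14455 + 319.3 = 424.1379, v = 741.9·(+0.18973)/1.14455 + 242.7 = 365.6833
M2: Pc = R·M2+t = (+0.24273, -0.04969, +1.16113); u = 498.7·(+0.24273)/1.16113 + 319.3 = 423.5525, v = 741.9·(-0.04969)/1.16113 + 242.7 = 210.9526
M3: Pc = R·M3+t = (+0.01939, -0.05773, +1.07365); u = 498.7·(+0.01939)/1.07365 + 319.3 = 328.3067, v = 741.9·(-0.05773)/1.07365 + 242.7 = 202.8086

c0=(327.45, 370.22) c1=(424.14, 365.68) c2=(423.55, 210.95) c3=(328.31, 202.81)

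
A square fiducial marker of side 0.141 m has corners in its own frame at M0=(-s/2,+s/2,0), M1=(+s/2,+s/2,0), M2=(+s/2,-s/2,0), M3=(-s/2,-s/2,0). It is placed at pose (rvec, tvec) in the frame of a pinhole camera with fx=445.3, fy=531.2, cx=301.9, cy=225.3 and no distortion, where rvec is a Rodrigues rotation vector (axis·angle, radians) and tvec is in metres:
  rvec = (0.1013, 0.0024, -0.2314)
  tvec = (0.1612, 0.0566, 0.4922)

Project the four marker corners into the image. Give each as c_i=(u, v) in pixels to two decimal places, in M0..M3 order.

c0=(398.69, 375.02) c1=(521.73, 341.22) c2=(498.42, 194.80) c3=(371.91, 230.18)

Intrinsics K: fx=445.3, fy=531.2, cx=301.9, cy=225.3
Marker side s = 0.141 m; corners in marker frame (Z=0):
  M0 = (-0.0705, +0.0705, 0)
  M1 = (+0.0705, +0.0705, 0)
  M2 = (+0.0705, -0.0705, 0)
  M3 = (-0.0705, -0.0705, 0)
rvec = (0.1013, 0.0024, -0.2314), |rvec| = θ = 0.25261 rad = 14.474°
Rodrigues: sinθ=0.24994, 1−cosθ=0.03174; R = I + sinθ·[k]× + (1−cosθ)·[k]×²:
    [+0.97337 +0.22907 -0.00928]
    [-0.22883 +0.96827 -0.10050]
    [-0.01403 +0.09995 +0.99489]
t = (0.1612, 0.0566, 0.4922) m
M0: Pc = R·M0+t = (+0.10873, +0.14099, +0.50024); u = 445.3·(+0.10873)/0.50024 + 301.9 = 398.6866, v = 531.2·(+0.14099)/0.50024 + 225.3 = 375.0224
M1: Pc = R·M1+t = (+0.24597, +0.10873, +0.49826); u = 445.3·(+0.24597)/0.49826 + 301.9 = 521.7286, v = 531.2·(+0.10873)/0.49826 + 225.3 = 341.2193
M2: Pc = R·M2+t = (+0.21367, -0.02779, +0.48416); u = 445.3·(+0.21367)/0.48416 + 301.9 = 498.4214, v = 531.2·(-0.02779)/0.48416 + 225.3 = 194.8048
M3: Pc = R·M3+t = (+0.07643, +0.00447, +0.48614); u = 445.3·(+0.07643)/0.48614 + 301.9 = 371.9073, v = 531.2·(+0.00447)/0.48614 + 225.3 = 230.1838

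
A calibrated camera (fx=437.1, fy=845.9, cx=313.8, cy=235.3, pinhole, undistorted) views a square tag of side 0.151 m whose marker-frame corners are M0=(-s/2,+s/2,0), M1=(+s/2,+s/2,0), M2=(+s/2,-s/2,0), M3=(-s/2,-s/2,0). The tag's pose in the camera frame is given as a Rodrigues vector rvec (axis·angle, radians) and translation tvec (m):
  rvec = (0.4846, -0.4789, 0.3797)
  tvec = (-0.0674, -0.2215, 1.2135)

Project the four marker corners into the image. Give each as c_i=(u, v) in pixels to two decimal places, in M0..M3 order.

c0=(254.22, 110.53) c1=(300.31, 141.35) c2=(324.09, 51.89) c3=(277.50, 13.53)

Intrinsics K: fx=437.1, fy=845.9, cx=313.8, cy=235.3
Marker side s = 0.151 m; corners in marker frame (Z=0):
  M0 = (-0.0755, +0.0755, 0)
  M1 = (+0.0755, +0.0755, 0)
  M2 = (+0.0755, -0.0755, 0)
  M3 = (-0.0755, -0.0755, 0)
rvec = (0.4846, -0.4789, 0.3797), |rvec| = θ = 0.77997 rad = 44.689°
Rodrigues: sinθ=0.70326, 1−cosθ=0.28907; R = I + sinθ·[k]× + (1−cosθ)·[k]×²:
    [+0.82252 -0.45263 -0.34437]
    [+0.23208 +0.81991 -0.52334]
    [+0.51923 +0.35054 +0.77944]
t = (-0.0674, -0.2215, 1.2135) m
M0: Pc = R·M0+t = (-0.16367, -0.17712, +1.20076); u = 437.1·(-0.16367)/1.20076 + 313.8 = 254.2198, v = 845.9·(-0.17712)/1.20076 + 235.3 = 110.5252
M1: Pc = R·M1+t = (-0.03947, -0.14207, +1.27917); u = 437.1·(-0.03947)/1.27917 + 313.8 = 300.3117, v = 845.9·(-0.14207)/1.27917 + 235.3 = 141.3476
M2: Pc = R·M2+t = (+0.02887, -0.26588, +1.22624); u = 437.1·(+0.02887)/1.22624 + 313.8 = 324.0922, v = 845.9·(-0.26588)/1.22624 + 235.3 = 51.8862
M3: Pc = R·M3+t = (-0.09533, -0.30093, +1.14783); u = 437.1·(-0.09533)/1.14783 + 313.8 = 277.4991, v = 845.9·(-0.30093)/1.14783 + 235.3 = 13.5318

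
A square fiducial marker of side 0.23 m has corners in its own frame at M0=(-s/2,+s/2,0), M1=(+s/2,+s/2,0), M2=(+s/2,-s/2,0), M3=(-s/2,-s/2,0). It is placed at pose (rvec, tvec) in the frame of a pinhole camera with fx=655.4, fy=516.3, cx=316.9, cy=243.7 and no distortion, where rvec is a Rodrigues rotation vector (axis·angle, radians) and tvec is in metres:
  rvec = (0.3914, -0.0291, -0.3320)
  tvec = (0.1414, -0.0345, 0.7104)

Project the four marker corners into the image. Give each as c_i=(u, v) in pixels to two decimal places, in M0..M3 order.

c0=(376.14, 313.74) c1=(566.89, 263.34) c2=(528.81, 109.82) c3=(313.74, 168.65)

Intrinsics K: fx=655.4, fy=516.3, cx=316.9, cy=243.7
Marker side s = 0.23 m; corners in marker frame (Z=0):
  M0 = (-0.1150, +0.1150, 0)
  M1 = (+0.1150, +0.1150, 0)
  M2 = (+0.1150, -0.1150, 0)
  M3 = (-0.1150, -0.1150, 0)
rvec = (0.3914, -0.0291, -0.3320), |rvec| = θ = 0.51407 rad = 29.454°
Rodrigues: sinθ=0.49172, 1−cosθ=0.12925; R = I + sinθ·[k]× + (1−cosθ)·[k]×²:
    [+0.94568 +0.31200 -0.09139]
    [-0.32314 +0.87117 -0.36966]
    [-0.03572 +0.37911 +0.92466]
t = (0.1414, -0.0345, 0.7104) m
M0: Pc = R·M0+t = (+0.06853, +0.10285, +0.75811); u = 655.4·(+0.06853)/0.75811 + 316.9 = 376.1432, v = 516.3·(+0.10285)/0.75811 + 243.7 = 313.7417
M1: Pc = R·M1+t = (+0.28603, +0.02852, +0.74989); u = 655.4·(+0.28603)/0.74989 + 316.9 = 566.8910, v = 516.3·(+0.02852)/0.74989 + 243.7 = 263.3381
M2: Pc = R·M2+t = (+0.21427, -0.17185, +0.66269); u = 655.4·(+0.21427)/0.66269 + 316.9 = 528.8144, v = 516.3·(-0.17185)/0.66269 + 243.7 = 109.8168
M3: Pc = R·M3+t = (-0.00323, -0.09752, +0.67091); u = 655.4·(-0.00323)/0.67091 + 316.9 = 313.7420, v = 516.3·(-0.09752)/0.67091 + 243.7 = 168.6510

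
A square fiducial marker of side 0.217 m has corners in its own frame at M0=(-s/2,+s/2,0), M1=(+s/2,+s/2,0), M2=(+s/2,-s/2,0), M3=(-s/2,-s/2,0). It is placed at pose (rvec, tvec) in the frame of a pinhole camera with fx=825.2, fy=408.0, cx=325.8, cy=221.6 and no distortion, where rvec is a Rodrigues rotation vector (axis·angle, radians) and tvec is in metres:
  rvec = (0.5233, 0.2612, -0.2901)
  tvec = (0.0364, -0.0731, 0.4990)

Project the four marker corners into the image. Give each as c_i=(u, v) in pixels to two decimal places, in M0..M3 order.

Intrinsics K: fx=825.2, fy=408.0, cx=325.8, cy=221.6
Marker side s = 0.217 m; corners in marker frame (Z=0):
  M0 = (-0.1085, +0.1085, 0)
  M1 = (+0.1085, +0.1085, 0)
  M2 = (+0.1085, -0.1085, 0)
  M3 = (-0.1085, -0.1085, 0)
rvec = (0.5233, 0.2612, -0.2901), |rvec| = θ = 0.65286 rad = 37.406°
Rodrigues: sinθ=0.60746, 1−cosθ=0.20565; R = I + sinθ·[k]× + (1−cosθ)·[k]×²:
    [+0.92648 +0.33588 +0.16979]
    [-0.20398 +0.82727 -0.52347]
    [-0.31628 +0.45035 +0.83496]
t = (0.0364, -0.0731, 0.4990) m
M0: Pc = R·M0+t = (-0.02768, +0.03879, +0.58218); u = 825.2·(-0.02768)/0.58218 + 325.8 = 286.5654, v = 408.0·(+0.03879)/0.58218 + 221.6 = 248.7846
M1: Pc = R·M1+t = (+0.17337, -0.00547, +0.51355); u = 825.2·(+0.17337)/0.51355 + 325.8 = 604.3748, v = 408.0·(-0.00547)/0.51355 + 221.6 = 217.2519
M2: Pc = R·M2+t = (+0.10048, -0.18499, +0.41582); u = 825.2·(+0.10048)/0.41582 + 325.8 = 525.2038, v = 408.0·(-0.18499)/0.41582 + 221.6 = 40.0891
M3: Pc = R·M3+t = (-0.10057, -0.14073, +0.48445); u = 825.2·(-0.10057)/0.48445 + 325.8 = 154.5009, v = 408.0·(-0.14073)/0.48445 + 221.6 = 103.0817

c0=(286.57, 248.78) c1=(604.37, 217.25) c2=(525.20, 40.09) c3=(154.50, 103.08)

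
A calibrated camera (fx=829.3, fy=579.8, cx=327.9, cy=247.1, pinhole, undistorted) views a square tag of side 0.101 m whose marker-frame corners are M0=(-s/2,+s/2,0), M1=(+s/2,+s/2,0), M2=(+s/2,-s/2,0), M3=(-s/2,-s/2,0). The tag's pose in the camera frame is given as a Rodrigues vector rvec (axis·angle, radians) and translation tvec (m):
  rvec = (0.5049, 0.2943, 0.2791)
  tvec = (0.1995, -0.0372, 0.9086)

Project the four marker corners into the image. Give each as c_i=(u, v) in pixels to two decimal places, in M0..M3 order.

c0=(453.87, 240.00) c1=(540.16, 260.87) c2=(570.76, 205.34) c3=(478.78, 184.57)

Intrinsics K: fx=829.3, fy=579.8, cx=327.9, cy=247.1
Marker side s = 0.101 m; corners in marker frame (Z=0):
  M0 = (-0.0505, +0.0505, 0)
  M1 = (+0.0505, +0.0505, 0)
  M2 = (+0.0505, -0.0505, 0)
  M3 = (-0.0505, -0.0505, 0)
rvec = (0.5049, 0.2943, 0.2791), |rvec| = θ = 0.64764 rad = 37.107°
Rodrigues: sinθ=0.60330, 1−cosθ=0.20249; R = I + sinθ·[k]× + (1−cosθ)·[k]×²:
    [+0.92058 -0.18826 +0.34218]
    [+0.33173 +0.83933 -0.43068]
    [-0.20612 +0.50999 +0.83512]
t = (0.1995, -0.0372, 0.9086) m
M0: Pc = R·M0+t = (+0.14350, -0.01157, +0.94476); u = 829.3·(+0.14350)/0.94476 + 327.9 = 453.8654, v = 579.8·(-0.01157)/0.94476 + 247.1 = 240.0017
M1: Pc = R·M1+t = (+0.23648, +0.02194, +0.92395); u = 829.3·(+0.23648)/0.92395 + 327.9 = 540.1579, v = 579.8·(+0.02194)/0.92395 + 247.1 = 260.8668
M2: Pc = R·M2+t = (+0.25550, -0.06283, +0.87244); u = 829.3·(+0.25550)/0.87244 + 327.9 = 570.7638, v = 579.8·(-0.06283)/0.87244 + 247.1 = 205.3423
M3: Pc = R·M3+t = (+0.16252, -0.09634, +0.89325); u = 829.3·(+0.16252)/0.89325 + 327.9 = 478.7819, v = 579.8·(-0.09634)/0.89325 + 247.1 = 184.5681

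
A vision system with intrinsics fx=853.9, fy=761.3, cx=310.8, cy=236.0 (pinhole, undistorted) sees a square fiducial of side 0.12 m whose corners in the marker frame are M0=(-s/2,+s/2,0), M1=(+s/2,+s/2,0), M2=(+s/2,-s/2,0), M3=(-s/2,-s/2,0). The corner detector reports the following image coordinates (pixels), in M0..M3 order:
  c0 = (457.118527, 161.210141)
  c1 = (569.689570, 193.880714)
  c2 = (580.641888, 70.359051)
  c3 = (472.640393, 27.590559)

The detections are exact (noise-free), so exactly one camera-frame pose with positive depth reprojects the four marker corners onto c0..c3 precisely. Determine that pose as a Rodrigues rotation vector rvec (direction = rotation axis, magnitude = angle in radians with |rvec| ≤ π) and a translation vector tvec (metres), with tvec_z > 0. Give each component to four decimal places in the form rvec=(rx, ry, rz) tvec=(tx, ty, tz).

Intrinsics K: fx=853.9, fy=761.3, cx=310.8, cy=236.0
Marker side s = 0.12 m; corners in marker frame (Z=0):
  M0 = (-0.0600, +0.0600, 0)
  M1 = (+0.0600, +0.0600, 0)
  M2 = (+0.0600, -0.0600, 0)
  M3 = (-0.0600, -0.0600, 0)
Detected image corners:
  c0 = (457.118527, 161.210141) px
  c1 = (569.689570, 193.880714) px
  c2 = (580.641888, 70.359051) px
  c3 = (472.640393, 27.590559) px
Planar DLT: solve 8×8 A·h = b for H (H[2,2]=1):
  H  [+1298.41984 -243.45924 +522.54047]
  H  [+397.66965 +1040.39722 +113.09248]
  H  [+0.73009 -0.25765 +1.00000]
B = K⁻¹H; ‖b₁‖=1.481651, ‖b₂‖=1.481651; λ = 2/(‖b₁‖+‖b₂‖) = 0.674923, sign → tz>0 ⇒ λ=+0.674923
r₁ = λ·B[:,0] = (+0.84692,+0.19980,+0.49275); r₂ = λ·B[:,1] = (-0.12914,+0.97626,-0.17389)
r₃ = r₁×r₂ = (-0.51580,+0.08364,+0.85262); SVD([r₁ r₂ r₃]) → R = UVᵀ:
  R  [+0.84692 -0.12914 -0.51580]
  R  [+0.19980 +0.97626 +0.08364]
  R  [+0.49275 -0.17389 +0.85262]
t = (+0.16736, -0.10896, +0.67492) m
tr R = 2.675798; θ = arccos((tr R − 1)/2) = 0.577374 rad = 33.081°
axis k = ((R−Rᵀ)₃₂, (R−Rᵀ)₁₃, (R−Rᵀ)₂₁) / (2 sinθ) = (-0.235915, -0.923878, +0.301319)
rvec = θ·k = (-0.136211, -0.533423, +0.173974)

rvec=(-0.1362, -0.5334, 0.1740) tvec=(0.1674, -0.1090, 0.6749)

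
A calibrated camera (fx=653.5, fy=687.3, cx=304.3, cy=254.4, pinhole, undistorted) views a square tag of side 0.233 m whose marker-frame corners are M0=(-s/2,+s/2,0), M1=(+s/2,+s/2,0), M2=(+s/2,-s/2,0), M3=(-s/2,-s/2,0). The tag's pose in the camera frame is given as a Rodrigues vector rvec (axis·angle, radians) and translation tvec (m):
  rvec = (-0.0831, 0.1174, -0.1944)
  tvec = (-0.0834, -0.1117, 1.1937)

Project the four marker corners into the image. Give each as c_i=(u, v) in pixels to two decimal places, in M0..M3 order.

c0=(208.60, 268.89) c1=(333.32, 242.19) c2=(308.82, 111.06) c3=(186.85, 139.99)

Intrinsics K: fx=653.5, fy=687.3, cx=304.3, cy=254.4
Marker side s = 0.233 m; corners in marker frame (Z=0):
  M0 = (-0.1165, +0.1165, 0)
  M1 = (+0.1165, +0.1165, 0)
  M2 = (+0.1165, -0.1165, 0)
  M3 = (-0.1165, -0.1165, 0)
rvec = (-0.0831, 0.1174, -0.1944), |rvec| = θ = 0.24183 rad = 13.856°
Rodrigues: sinθ=0.23948, 1−cosθ=0.02910; R = I + sinθ·[k]× + (1−cosθ)·[k]×²:
    [+0.97434 +0.18766 +0.12430]
    [-0.19737 +0.97776 +0.07094]
    [-0.10822 -0.09365 +0.98971]
t = (-0.0834, -0.1117, 1.1937) m
M0: Pc = R·M0+t = (-0.17505, +0.02520, +1.19540); u = 653.5·(-0.17505)/1.19540 + 304.3 = 208.6045, v = 687.3·(+0.02520)/1.19540 + 254.4 = 268.8901
M1: Pc = R·M1+t = (+0.05197, -0.02078, +1.17018); u = 653.5·(+0.05197)/1.17018 + 304.3 = 333.3245, v = 687.3·(-0.02078)/1.17018 + 254.4 = 242.1927
M2: Pc = R·M2+t = (+0.00825, -0.24860, +1.19200); u = 653.5·(+0.00825)/1.19200 + 304.3 = 308.8221, v = 687.3·(-0.24860)/1.19200 + 254.4 = 111.0578
M3: Pc = R·M3+t = (-0.21877, -0.20262, +1.21722); u = 653.5·(-0.21877)/1.21722 + 304.3 = 186.8454, v = 687.3·(-0.20262)/1.21722 + 254.4 = 139.9932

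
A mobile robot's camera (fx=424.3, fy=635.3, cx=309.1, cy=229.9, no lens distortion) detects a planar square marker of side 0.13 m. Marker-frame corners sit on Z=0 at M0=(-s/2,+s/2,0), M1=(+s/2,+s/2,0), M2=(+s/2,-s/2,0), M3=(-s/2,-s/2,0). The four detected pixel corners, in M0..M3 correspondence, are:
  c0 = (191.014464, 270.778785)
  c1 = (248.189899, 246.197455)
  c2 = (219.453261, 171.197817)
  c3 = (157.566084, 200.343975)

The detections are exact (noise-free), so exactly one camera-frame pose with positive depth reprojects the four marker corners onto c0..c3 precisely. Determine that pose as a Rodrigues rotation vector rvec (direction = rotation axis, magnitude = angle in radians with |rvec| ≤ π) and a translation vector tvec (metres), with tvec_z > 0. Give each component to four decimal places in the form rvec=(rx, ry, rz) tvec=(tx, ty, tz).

rvec=(0.6802, 0.0830, -0.3261) tvec=(-0.2065, -0.0077, 0.8366)

Intrinsics K: fx=424.3, fy=635.3, cx=309.1, cy=229.9
Marker side s = 0.13 m; corners in marker frame (Z=0):
  M0 = (-0.0650, +0.0650, 0)
  M1 = (+0.0650, +0.0650, 0)
  M2 = (+0.0650, -0.0650, 0)
  M3 = (-0.0650, -0.0650, 0)
Detected image corners:
  c0 = (191.014464, 270.778785) px
  c1 = (248.189899, 246.197455) px
  c2 = (219.453261, 171.197817) px
  c3 = (157.566084, 200.343975) px
Planar DLT: solve 8×8 A·h = b for H (H[2,2]=1):
  H  [+412.95698 +386.70876 +204.36690]
  H  [-253.85475 +719.44229 +224.02406]
  H  [-0.21624 +0.72177 +1.00000]
B = K⁻¹H; ‖b₁‖=1.195291, ‖b₂‖=1.195291; λ = 2/(‖b₁‖+‖b₂‖) = 0.836616, sign → tz>0 ⇒ λ=+0.836616
r₁ = λ·B[:,0] = (+0.94605,-0.26883,-0.18091); r₂ = λ·B[:,1] = (+0.32260,+0.72891,+0.60384)
r₃ = r₁×r₂ = (-0.03046,-0.62962,+0.77630); SVD([r₁ r₂ r₃]) → R = UVᵀ:
  R  [+0.94605 +0.32260 -0.03046]
  R  [-0.26883 +0.72891 -0.62962]
  R  [-0.18091 +0.60384 +0.77630]
t = (-0.20651, -0.00774, +0.83662) m
tr R = 2.451253; θ = arccos((tr R − 1)/2) = 0.758852 rad = 43.479°
axis k = ((R−Rᵀ)₃₂, (R−Rᵀ)₁₃, (R−Rᵀ)₂₁) / (2 sinθ) = (+0.896299, +0.109326, -0.429762)
rvec = θ·k = (+0.680158, +0.082962, -0.326126)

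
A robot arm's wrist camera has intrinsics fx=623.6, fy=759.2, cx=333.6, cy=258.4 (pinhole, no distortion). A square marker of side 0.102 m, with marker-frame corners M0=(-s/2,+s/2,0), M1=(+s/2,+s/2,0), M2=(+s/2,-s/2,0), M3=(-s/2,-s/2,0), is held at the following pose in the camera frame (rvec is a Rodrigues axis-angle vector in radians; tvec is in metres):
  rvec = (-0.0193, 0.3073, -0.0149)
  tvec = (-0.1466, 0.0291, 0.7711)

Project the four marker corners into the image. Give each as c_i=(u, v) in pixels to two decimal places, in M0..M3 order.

c0=(179.09, 336.68) c1=(253.11, 338.07) c2=(252.36, 235.54) c3=(178.57, 238.17)

Intrinsics K: fx=623.6, fy=759.2, cx=333.6, cy=258.4
Marker side s = 0.102 m; corners in marker frame (Z=0):
  M0 = (-0.0510, +0.0510, 0)
  M1 = (+0.0510, +0.0510, 0)
  M2 = (+0.0510, -0.0510, 0)
  M3 = (-0.0510, -0.0510, 0)
rvec = (-0.0193, 0.3073, -0.0149), |rvec| = θ = 0.30827 rad = 17.662°
Rodrigues: sinθ=0.30341, 1−cosθ=0.04714; R = I + sinθ·[k]× + (1−cosθ)·[k]×²:
    [+0.95305 +0.01172 +0.30260]
    [-0.01761 +0.99971 +0.01672]
    [-0.30231 -0.02127 +0.95297]
t = (-0.1466, 0.0291, 0.7711) m
M0: Pc = R·M0+t = (-0.19461, +0.08098, +0.78543); u = 623.6·(-0.19461)/0.78543 + 333.6 = 179.0901, v = 759.2·(+0.08098)/0.78543 + 258.4 = 336.6781
M1: Pc = R·M1+t = (-0.09740, +0.07919, +0.75460); u = 623.6·(-0.09740)/0.75460 + 333.6 = 253.1112, v = 759.2·(+0.07919)/0.75460 + 258.4 = 338.0700
M2: Pc = R·M2+t = (-0.09859, -0.02278, +0.75677); u = 623.6·(-0.09859)/0.75677 + 333.6 = 252.3566, v = 759.2·(-0.02278)/0.75677 + 258.4 = 235.5438
M3: Pc = R·M3+t = (-0.19580, -0.02099, +0.78760); u = 623.6·(-0.19580)/0.78760 + 333.6 = 178.5689, v = 759.2·(-0.02099)/0.78760 + 258.4 = 238.1698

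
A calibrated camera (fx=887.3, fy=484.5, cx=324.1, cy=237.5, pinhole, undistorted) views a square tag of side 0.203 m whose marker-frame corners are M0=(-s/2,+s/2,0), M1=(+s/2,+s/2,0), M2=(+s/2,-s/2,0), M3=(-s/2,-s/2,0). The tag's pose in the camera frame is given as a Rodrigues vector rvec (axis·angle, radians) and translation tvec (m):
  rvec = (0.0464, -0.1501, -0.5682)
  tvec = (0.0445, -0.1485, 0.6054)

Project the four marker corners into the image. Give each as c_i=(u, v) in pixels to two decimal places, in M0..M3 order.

c0=(344.88, 230.82) c1=(583.05, 146.52) c2=(433.12, 8.12) c3=(181.17, 88.71)

Intrinsics K: fx=887.3, fy=484.5, cx=324.1, cy=237.5
Marker side s = 0.203 m; corners in marker frame (Z=0):
  M0 = (-0.1015, +0.1015, 0)
  M1 = (+0.1015, +0.1015, 0)
  M2 = (+0.1015, -0.1015, 0)
  M3 = (-0.1015, -0.1015, 0)
rvec = (0.0464, -0.1501, -0.5682), |rvec| = θ = 0.58952 rad = 33.777°
Rodrigues: sinθ=0.55596, 1−cosθ=0.16879; R = I + sinθ·[k]× + (1−cosθ)·[k]×²:
    [+0.83225 +0.53247 -0.15436]
    [-0.53924 +0.84215 -0.00234]
    [+0.12875 +0.08518 +0.98801]
t = (0.0445, -0.1485, 0.6054) m
M0: Pc = R·M0+t = (+0.01407, -0.00829, +0.60098); u = 887.3·(+0.01407)/0.60098 + 324.1 = 344.8768, v = 484.5·(-0.00829)/0.60098 + 237.5 = 230.8175
M1: Pc = R·M1+t = (+0.18302, -0.11775, +0.62711); u = 887.3·(+0.18302)/0.62711 + 324.1 = 583.0535, v = 484.5·(-0.11775)/0.62711 + 237.5 = 146.5245
M2: Pc = R·M2+t = (+0.07493, -0.28871, +0.60982); u = 887.3·(+0.07493)/0.60982 + 324.1 = 433.1208, v = 484.5·(-0.28871)/0.60982 + 237.5 = 8.1210
M3: Pc = R·M3+t = (-0.09402, -0.17925, +0.58369); u = 887.3·(-0.09402)/0.58369 + 324.1 = 181.1743, v = 484.5·(-0.17925)/0.58369 + 237.5 = 88.7137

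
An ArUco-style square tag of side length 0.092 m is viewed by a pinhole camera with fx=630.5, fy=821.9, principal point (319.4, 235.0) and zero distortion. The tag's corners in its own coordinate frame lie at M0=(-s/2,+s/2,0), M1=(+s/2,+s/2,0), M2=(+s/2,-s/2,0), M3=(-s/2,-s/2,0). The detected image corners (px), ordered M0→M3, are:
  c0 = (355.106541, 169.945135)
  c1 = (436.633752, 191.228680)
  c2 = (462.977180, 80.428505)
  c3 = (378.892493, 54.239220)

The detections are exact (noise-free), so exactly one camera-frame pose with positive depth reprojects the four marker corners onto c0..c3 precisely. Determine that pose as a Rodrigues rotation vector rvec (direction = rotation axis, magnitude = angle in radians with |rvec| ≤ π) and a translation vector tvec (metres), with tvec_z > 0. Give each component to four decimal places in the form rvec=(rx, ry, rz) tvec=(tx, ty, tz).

rvec=(0.3230, -0.2165, 0.2105) tvec=(0.0916, -0.0861, 0.6453)

Intrinsics K: fx=630.5, fy=821.9, cx=319.4, cy=235.0
Marker side s = 0.092 m; corners in marker frame (Z=0):
  M0 = (-0.0460, +0.0460, 0)
  M1 = (+0.0460, +0.0460, 0)
  M2 = (+0.0460, -0.0460, 0)
  M3 = (-0.0460, -0.0460, 0)
Detected image corners:
  c0 = (355.106541, 169.945135) px
  c1 = (436.633752, 191.228680) px
  c2 = (462.977180, 80.428505) px
  c3 = (378.892493, 54.239220) px
Planar DLT: solve 8×8 A·h = b for H (H[2,2]=1):
  H  [+1053.57422 -89.02578 +408.86046]
  H  [+304.13425 +1286.29409 +125.33735]
  H  [+0.37658 +0.44970 +1.00000]
B = K⁻¹H; ‖b₁‖=1.549765, ‖b₂‖=1.549765; λ = 2/(‖b₁‖+‖b₂‖) = 0.645259, sign → tz>0 ⇒ λ=+0.645259
r₁ = λ·B[:,0] = (+0.95514,+0.16929,+0.24299); r₂ = λ·B[:,1] = (-0.23811,+0.92688,+0.29017)
r₃ = r₁×r₂ = (-0.17610,-0.33501,+0.92561); SVD([r₁ r₂ r₃]) → R = UVᵀ:
  R  [+0.95514 -0.23811 -0.17610]
  R  [+0.16929 +0.92688 -0.33501]
  R  [+0.24299 +0.29017 +0.92561]
t = (+0.09155, -0.08609, +0.64526) m
tr R = 2.807632; θ = arccos((tr R − 1)/2) = 0.442192 rad = 25.336°
axis k = ((R−Rᵀ)₃₂, (R−Rᵀ)₁₃, (R−Rᵀ)₂₁) / (2 sinθ) = (+0.730488, -0.489686, +0.476020)
rvec = θ·k = (+0.323016, -0.216535, +0.210492)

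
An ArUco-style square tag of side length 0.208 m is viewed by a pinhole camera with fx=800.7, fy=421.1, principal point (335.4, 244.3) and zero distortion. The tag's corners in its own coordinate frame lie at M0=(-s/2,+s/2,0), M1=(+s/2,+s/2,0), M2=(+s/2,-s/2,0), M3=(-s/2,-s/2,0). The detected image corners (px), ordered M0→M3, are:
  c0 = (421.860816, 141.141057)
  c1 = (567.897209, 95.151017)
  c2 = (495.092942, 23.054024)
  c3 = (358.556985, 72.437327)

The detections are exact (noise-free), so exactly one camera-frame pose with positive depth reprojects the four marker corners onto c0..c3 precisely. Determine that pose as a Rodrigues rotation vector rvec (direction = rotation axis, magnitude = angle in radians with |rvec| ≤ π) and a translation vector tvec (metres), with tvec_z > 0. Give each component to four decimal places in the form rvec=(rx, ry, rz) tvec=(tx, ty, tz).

Intrinsics K: fx=800.7, fy=421.1, cx=335.4, cy=244.3
Marker side s = 0.208 m; corners in marker frame (Z=0):
  M0 = (-0.1040, +0.1040, 0)
  M1 = (+0.1040, +0.1040, 0)
  M2 = (+0.1040, -0.1040, 0)
  M3 = (-0.1040, -0.1040, 0)
Detected image corners:
  c0 = (421.860816, 141.141057) px
  c1 = (567.897209, 95.151017) px
  c2 = (495.092942, 23.054024) px
  c3 = (358.556985, 72.437327) px
Planar DLT: solve 8×8 A·h = b for H (H[2,2]=1):
  H  [+522.26960 +252.82700 +457.79052]
  H  [-257.58580 +324.93741 +83.20430]
  H  [-0.33983 -0.15959 +1.00000]
B = K⁻¹H; ‖b₁‖=0.958513, ‖b₂‖=0.958513; λ = 2/(‖b₁‖+‖b₂‖) = 1.043283, sign → tz>0 ⇒ λ=+1.043283
r₁ = λ·B[:,0] = (+0.82901,-0.43249,-0.35454); r₂ = λ·B[:,1] = (+0.39917,+0.90163,-0.16650)
r₃ = r₁×r₂ = (+0.39167,-0.00349,+0.92010); SVD([r₁ r₂ r₃]) → R = UVᵀ:
  R  [+0.82901 +0.39917 +0.39167]
  R  [-0.43249 +0.90163 -0.00349]
  R  [-0.35454 -0.16650 +0.92010]
t = (+0.15947, -0.39912, +1.04328) m
tr R = 2.650739; θ = arccos((tr R − 1)/2) = 0.599940 rad = 34.374°
axis k = ((R−Rᵀ)₃₂, (R−Rᵀ)₁₃, (R−Rᵀ)₂₁) / (2 sinθ) = (-0.144361, +0.660843, -0.736510)
rvec = θ·k = (-0.086608, +0.396466, -0.441862)

rvec=(-0.0866, 0.3965, -0.4419) tvec=(0.1595, -0.3991, 1.0433)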